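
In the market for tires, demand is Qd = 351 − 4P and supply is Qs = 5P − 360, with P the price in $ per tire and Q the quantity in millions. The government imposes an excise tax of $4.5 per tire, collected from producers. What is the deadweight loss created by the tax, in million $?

Without the tax, 351 − 4P = 5P − 360 gives 9P = 711, so P* = $79 and Q* = 35.
With the tax collected from producers, supply shifts: Qs = 5(P − 4.5) − 360.
New equilibrium: buyers pay $81.5, producers receive $77, Q = 25. (Wedge: Pb − Ps = 4.5.)
Quantity falls by |ΔQ| = |35 − 25| = 10.
DWL = ½ · t · |ΔQ| = ½ · 4.5 · 10 = $22.5.

Deadweight loss = $22.5 million.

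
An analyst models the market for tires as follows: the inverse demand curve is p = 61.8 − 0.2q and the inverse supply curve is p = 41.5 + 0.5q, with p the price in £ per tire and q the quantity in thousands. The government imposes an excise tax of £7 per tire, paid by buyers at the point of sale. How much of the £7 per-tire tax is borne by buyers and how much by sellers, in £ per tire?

Rewrite in direct form: qd = 309 − 5p and qs = 2p − 83.
Before the tax: set 309 − 5p = 2p − 83 → p* = £56, q* = 29.
With the tax collected from buyers, demand (in seller-price terms) shifts: qd = 309 − 5(p + 7).
Solving gives q = 19 with buyers paying £58 and sellers receiving £51 (the £7 wedge).
Burden on buyers: £2; on sellers: £5. (They sum to £7.)

Buyers bear £2 per tire; sellers bear £5 per tire.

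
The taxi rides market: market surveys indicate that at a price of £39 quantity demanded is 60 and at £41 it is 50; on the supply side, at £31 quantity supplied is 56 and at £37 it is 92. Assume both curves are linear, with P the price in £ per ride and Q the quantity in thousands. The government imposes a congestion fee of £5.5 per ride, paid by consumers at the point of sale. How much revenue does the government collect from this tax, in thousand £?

Demand slope: (50 − 60)/(41 − 39) = -5, so Qd = 255 − 5P.
Supply slope: (92 − 56)/(37 − 31) = 6, so Qs = 6P − 130.
Before the tax: set 255 − 5P = 6P − 130 → P* = £35, Q* = 80.
With the tax collected from consumers, demand (in seller-price terms) shifts: Qd = 255 − 5(P + 5.5).
New equilibrium: consumers pay £38, suppliers receive £32.5, Q = 65. (Wedge: Pb − Ps = 5.5.)
Revenue = t · Q = 5.5 · 65 = £357.5.

Tax revenue = £357.5 thousand.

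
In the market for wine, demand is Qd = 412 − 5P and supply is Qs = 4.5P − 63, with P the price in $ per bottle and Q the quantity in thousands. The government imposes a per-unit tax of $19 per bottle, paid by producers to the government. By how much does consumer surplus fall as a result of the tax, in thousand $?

Consumer surplus falls by $1255.5 thousand.

Before the tax: set 412 − 5P = 4.5P − 63 → P* = $50, Q* = 162.
With the tax collected from producers, supply shifts: Qs = 4.5(P − 19) − 63.
New equilibrium: consumers pay $59, producers receive $40, Q = 117. (Wedge: Pb − Ps = 19.)
ΔCS is the trapezoid between Q = 117 and Q = 162 of height $9: ½ · (162 + 117) · 9 = $1255.5.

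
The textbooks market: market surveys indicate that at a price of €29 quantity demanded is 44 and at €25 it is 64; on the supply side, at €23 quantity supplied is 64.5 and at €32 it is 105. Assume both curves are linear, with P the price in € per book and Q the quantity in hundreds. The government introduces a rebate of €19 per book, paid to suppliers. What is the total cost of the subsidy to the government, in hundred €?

Government outlay = €2166 hundred.

Demand slope: (64 − 44)/(25 − 29) = -5, so Qd = 189 − 5P.
Supply slope: (105 − 64.5)/(32 − 23) = 4.5, so Qs = 4.5P − 39.
Before the subsidy: set 189 − 5P = 4.5P − 39 → P* = €24, Q* = 69.
With a per-unit subsidy paid to suppliers, each receives P + 19 per unit sold, so supply becomes Qs = 4.5(P + 19) − 39.
Solving gives Q = 114 with buyers paying €15 and suppliers receiving €34 (the €19 wedge).
Outlay = t · Q = 19 · 114 = €2166.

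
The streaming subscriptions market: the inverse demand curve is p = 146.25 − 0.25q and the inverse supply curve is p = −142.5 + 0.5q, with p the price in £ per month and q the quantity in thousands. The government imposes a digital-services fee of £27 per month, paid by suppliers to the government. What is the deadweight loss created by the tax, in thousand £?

Deadweight loss = £486 thousand.

Inverting to q(p) form: qd = 585 − 4p; qs = 2p + 285.
Before the tax: set 585 − 4p = 2p + 285 → p* = £50, q* = 385.
With the tax collected from suppliers, supply shifts: qs = 2(p − 27) + 285.
New equilibrium: buyers pay £59, suppliers receive £32, q = 349. (Wedge: pb − ps = 27.)
Quantity falls by |ΔQ| = |385 − 349| = 36.
DWL = ½ · t · |ΔQ| = ½ · 27 · 36 = £486.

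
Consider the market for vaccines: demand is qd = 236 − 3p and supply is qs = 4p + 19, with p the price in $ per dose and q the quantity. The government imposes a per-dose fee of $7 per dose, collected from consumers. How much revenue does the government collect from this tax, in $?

Tax revenue = $917.

Before the tax: set 236 − 3p = 4p + 19 → p* = $31, q* = 143.
With the tax collected from consumers, demand (in seller-price terms) shifts: qd = 236 − 3(p + 7).
New equilibrium: consumers pay $35, producers receive $28, q = 131. (Wedge: pb − ps = 7.)
Revenue = t · Q = 7 · 131 = $917.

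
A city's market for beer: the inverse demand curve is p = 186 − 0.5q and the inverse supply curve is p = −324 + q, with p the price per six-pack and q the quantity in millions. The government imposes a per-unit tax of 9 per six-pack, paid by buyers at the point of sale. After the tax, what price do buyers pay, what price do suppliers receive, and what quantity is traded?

Buyers pay 19; suppliers receive 10; quantity = 334.

Inverting to q(p) form: qd = 372 − 2p; qs = p + 324.
Without the tax, 372 − 2p = p + 324 gives 3p = 48, so p* = 16 and q* = 340.
With the tax collected from buyers, demand (in seller-price terms) shifts: qd = 372 − 2(p + 9).
New equilibrium: buyers pay 19, suppliers receive 10, q = 334. (Wedge: pb − ps = 9.)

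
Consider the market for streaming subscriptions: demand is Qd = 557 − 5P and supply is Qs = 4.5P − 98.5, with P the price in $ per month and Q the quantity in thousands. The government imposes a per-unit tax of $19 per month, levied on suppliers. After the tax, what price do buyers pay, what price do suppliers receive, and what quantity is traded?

Buyers pay $78; suppliers receive $59; quantity = 167.

Before the tax: set 557 − 5P = 4.5P − 98.5 → P* = $69, Q* = 212.
With the tax collected from suppliers, supply shifts: Qs = 4.5(P − 19) − 98.5.
New equilibrium: buyers pay $78, suppliers receive $59, Q = 167. (Wedge: Pb − Ps = 19.)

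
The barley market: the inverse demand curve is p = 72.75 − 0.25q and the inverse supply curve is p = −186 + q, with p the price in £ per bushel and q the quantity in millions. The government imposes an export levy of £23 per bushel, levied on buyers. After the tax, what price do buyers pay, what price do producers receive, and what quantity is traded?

Buyers pay £25.6; producers receive £2.6; quantity = 188.6.

Rewrite in direct form: qd = 291 − 4p and qs = p + 186.
Without the tax, 291 − 4p = p + 186 gives 5p = 105, so p* = £21 and q* = 207.
With the tax collected from buyers, demand (in seller-price terms) shifts: qd = 291 − 4(p + 23).
New equilibrium: buyers pay £25.6, producers receive £2.6, q = 188.6. (Wedge: pb − ps = 23.)
The less price-elastic side of the market bears the larger share of a per-unit tax.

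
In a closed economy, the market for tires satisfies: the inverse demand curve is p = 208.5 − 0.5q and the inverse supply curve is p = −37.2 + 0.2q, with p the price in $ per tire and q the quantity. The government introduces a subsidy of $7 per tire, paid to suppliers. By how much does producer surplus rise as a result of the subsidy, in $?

Producer surplus rises by $712.

Inverting to q(p) form: qd = 417 − 2p; qs = 5p + 186.
Without the subsidy, 417 − 2p = 5p + 186 gives 7p = 231, so p* = $33 and q* = 351.
With a per-unit subsidy paid to suppliers, each receives p + 7 per unit sold, so supply becomes qs = 5(p + 7) + 186.
New equilibrium: buyers pay $28, suppliers receive $35, q = 361. (Wedge: pb − ps = −7.)
ΔPS is the trapezoid between Q = 361 and Q = 351 of height $2: ½ · (351 + 361) · 2 = $712.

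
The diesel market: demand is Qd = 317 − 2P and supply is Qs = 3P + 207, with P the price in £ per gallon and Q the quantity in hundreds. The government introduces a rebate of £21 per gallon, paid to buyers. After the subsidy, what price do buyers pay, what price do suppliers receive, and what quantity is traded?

Buyers pay £9.4; suppliers receive £30.4; quantity = 298.2.

Before the subsidy: set 317 − 2P = 3P + 207 → P* = £22, Q* = 273.
With a per-unit subsidy paid to buyers, each effectively pays P − 21, so demand becomes Qd = 317 − 2(P − 21).
Solving gives Q = 298.2 with buyers paying £9.4 and suppliers receiving £30.4 (the £21 wedge).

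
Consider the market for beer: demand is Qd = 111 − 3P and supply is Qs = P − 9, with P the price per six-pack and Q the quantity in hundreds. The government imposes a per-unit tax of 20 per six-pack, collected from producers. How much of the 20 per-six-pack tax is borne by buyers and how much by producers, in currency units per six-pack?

Before the tax: set 111 − 3P = P − 9 → P* = 30, Q* = 21.
With the tax collected from producers, supply shifts: Qs = (P − 20) − 9.
Solving gives Q = 6 with buyers paying 35 and producers receiving 15 (the 20 wedge).
Burden on buyers: 5; on producers: 15. (They sum to 20.)

Buyers bear 5 per six-pack; producers bear 15 per six-pack.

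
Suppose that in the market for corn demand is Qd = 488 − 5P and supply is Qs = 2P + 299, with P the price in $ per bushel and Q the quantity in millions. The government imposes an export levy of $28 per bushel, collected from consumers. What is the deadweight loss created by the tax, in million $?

Deadweight loss = $560 million.

Before the tax: set 488 − 5P = 2P + 299 → P* = $27, Q* = 353.
With the tax collected from consumers, demand (in seller-price terms) shifts: Qd = 488 − 5(P + 28).
Solving gives Q = 313 with consumers paying $35 and producers receiving $7 (the $28 wedge).
Quantity falls by |ΔQ| = |353 − 313| = 40.
DWL = ½ · t · |ΔQ| = ½ · 28 · 40 = $560.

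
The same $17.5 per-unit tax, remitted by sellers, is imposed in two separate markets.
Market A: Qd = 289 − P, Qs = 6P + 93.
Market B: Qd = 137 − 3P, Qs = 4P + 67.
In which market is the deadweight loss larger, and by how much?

Market A: pre-tax P* = $28, Q* = 261; post-tax Q = 246; deadweight loss = $131.25.
Market B: pre-tax P* = $10, Q* = 107; post-tax Q = 77; deadweight loss = $262.5.
Difference: $131.25 vs $262.5 → market B is larger by $131.25.

Market B, by $131.25.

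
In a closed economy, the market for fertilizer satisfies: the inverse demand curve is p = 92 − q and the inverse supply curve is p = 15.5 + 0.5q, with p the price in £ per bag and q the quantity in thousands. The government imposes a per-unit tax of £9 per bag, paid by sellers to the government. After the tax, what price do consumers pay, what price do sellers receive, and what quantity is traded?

Inverting to q(p) form: qd = 92 − p; qs = 2p − 31.
Without the tax, 92 − p = 2p − 31 gives 3p = 123, so p* = £41 and q* = 51.
With the tax collected from sellers, supply shifts: qs = 2(p − 9) − 31.
New equilibrium: consumers pay £47, sellers receive £38, q = 45. (Wedge: pb − ps = 9.)
The less price-elastic side of the market bears the larger share of a per-unit tax.

Consumers pay £47; sellers receive £38; quantity = 45.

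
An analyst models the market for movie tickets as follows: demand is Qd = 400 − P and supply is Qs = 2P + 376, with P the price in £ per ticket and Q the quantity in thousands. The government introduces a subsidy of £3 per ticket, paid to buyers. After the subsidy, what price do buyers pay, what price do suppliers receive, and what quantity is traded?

Before the subsidy: set 400 − P = 2P + 376 → P* = £8, Q* = 392.
With a per-unit subsidy paid to buyers, each effectively pays P − 3, so demand becomes Qd = 400 − (P − 3).
New equilibrium: buyers pay £6, suppliers receive £9, Q = 394. (Wedge: Pb − Ps = −3.)

Buyers pay £6; suppliers receive £9; quantity = 394.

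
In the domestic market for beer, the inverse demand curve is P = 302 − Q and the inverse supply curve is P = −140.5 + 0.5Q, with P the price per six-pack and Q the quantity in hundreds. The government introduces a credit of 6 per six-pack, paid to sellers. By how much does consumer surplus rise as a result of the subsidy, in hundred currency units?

Consumer surplus rises by 1188 hundred.

Inverting to Q(P) form: Qd = 302 − P; Qs = 2P + 281.
Without the subsidy, 302 − P = 2P + 281 gives 3P = 21, so P* = 7 and Q* = 295.
With a per-unit subsidy paid to sellers, each receives P + 6 per unit sold, so supply becomes Qs = 2(P + 6) + 281.
Solving gives Q = 299 with buyers paying 3 and sellers receiving 9 (the 6 wedge).
ΔCS is the trapezoid between Q = 299 and Q = 295 of height 4: ½ · (295 + 299) · 4 = 1188.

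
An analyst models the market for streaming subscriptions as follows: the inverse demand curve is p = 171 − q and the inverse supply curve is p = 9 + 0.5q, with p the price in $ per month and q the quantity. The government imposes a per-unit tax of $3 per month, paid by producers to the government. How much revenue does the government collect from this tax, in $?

Inverting to q(p) form: qd = 171 − p; qs = 2p − 18.
Before the tax: set 171 − p = 2p − 18 → p* = $63, q* = 108.
With the tax collected from producers, supply shifts: qs = 2(p − 3) − 18.
Solving gives q = 106 with consumers paying $65 and producers receiving $62 (the $3 wedge).
Revenue = t · Q = 3 · 106 = $318.

Tax revenue = $318.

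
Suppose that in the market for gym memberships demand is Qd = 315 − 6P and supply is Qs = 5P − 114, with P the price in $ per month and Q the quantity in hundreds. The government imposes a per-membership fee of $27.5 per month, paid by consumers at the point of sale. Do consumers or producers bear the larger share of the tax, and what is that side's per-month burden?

Producers bear the larger share: $15 per month.

Before the tax: set 315 − 6P = 5P − 114 → P* = $39, Q* = 81.
With the tax collected from consumers, demand (in seller-price terms) shifts: Qd = 315 − 6(P + 27.5).
Solving gives Q = 6 with consumers paying $51.5 and producers receiving $24 (the $27.5 wedge).
Per-month burden: consumers $12.5, producers $15.
Producers take the larger share because supply is less price-elastic here (demand slope 6 vs supply slope 5).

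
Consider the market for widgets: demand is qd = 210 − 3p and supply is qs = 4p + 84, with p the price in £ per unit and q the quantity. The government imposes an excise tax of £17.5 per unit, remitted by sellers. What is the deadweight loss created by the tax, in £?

Deadweight loss = £262.5.

Before the tax: set 210 − 3p = 4p + 84 → p* = £18, q* = 156.
With the tax collected from sellers, supply shifts: qs = 4(p − 17.5) + 84.
New equilibrium: consumers pay £28, sellers receive £10.5, q = 126. (Wedge: pb − ps = 17.5.)
Quantity falls by |ΔQ| = |156 − 126| = 30.
DWL = ½ · t · |ΔQ| = ½ · 17.5 · 30 = £262.5.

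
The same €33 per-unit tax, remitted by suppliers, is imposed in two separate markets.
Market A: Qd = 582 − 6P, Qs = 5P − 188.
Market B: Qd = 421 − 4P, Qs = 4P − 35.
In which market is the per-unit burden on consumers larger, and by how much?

Market B, by €1.5.

Market A: pre-tax P* = €70, Q* = 162; post-tax Q = 72; per-unit burden on consumers = €15.
Market B: pre-tax P* = €57, Q* = 193; post-tax Q = 127; per-unit burden on consumers = €16.5.
Difference: €15 vs €16.5 → market B is larger by €1.5.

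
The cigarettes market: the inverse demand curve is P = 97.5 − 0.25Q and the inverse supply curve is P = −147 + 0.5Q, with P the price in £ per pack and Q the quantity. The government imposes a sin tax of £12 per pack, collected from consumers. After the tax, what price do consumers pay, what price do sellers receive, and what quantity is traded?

Inverting to Q(P) form: Qd = 390 − 4P; Qs = 2P + 294.
Before the tax: set 390 − 4P = 2P + 294 → P* = £16, Q* = 326.
With the tax collected from consumers, demand (in seller-price terms) shifts: Qd = 390 − 4(P + 12).
New equilibrium: consumers pay £20, sellers receive £8, Q = 310. (Wedge: Pb − Ps = 12.)

Consumers pay £20; sellers receive £8; quantity = 310.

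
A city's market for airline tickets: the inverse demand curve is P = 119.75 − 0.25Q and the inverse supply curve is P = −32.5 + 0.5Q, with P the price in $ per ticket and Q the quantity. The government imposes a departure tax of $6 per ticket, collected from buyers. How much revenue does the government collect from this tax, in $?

Inverting to Q(P) form: Qd = 479 − 4P; Qs = 2P + 65.
Without the tax, 479 − 4P = 2P + 65 gives 6P = 414, so P* = $69 and Q* = 203.
With the tax collected from buyers, demand (in seller-price terms) shifts: Qd = 479 − 4(P + 6).
New equilibrium: buyers pay $71, sellers receive $65, Q = 195. (Wedge: Pb − Ps = 6.)
Revenue = t · Q = 6 · 195 = $1170.

Tax revenue = $1170.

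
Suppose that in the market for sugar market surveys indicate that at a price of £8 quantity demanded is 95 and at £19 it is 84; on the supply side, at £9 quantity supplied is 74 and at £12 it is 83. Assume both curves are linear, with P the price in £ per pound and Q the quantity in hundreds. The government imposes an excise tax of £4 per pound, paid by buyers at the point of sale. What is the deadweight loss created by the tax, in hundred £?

Deadweight loss = £6 hundred.

Demand slope: (84 − 95)/(19 − 8) = -1, so Qd = 103 − P.
Supply slope: (83 − 74)/(12 − 9) = 3, so Qs = 3P + 47.
Before the tax: set 103 − P = 3P + 47 → P* = £14, Q* = 89.
With the tax collected from buyers, demand (in seller-price terms) shifts: Qd = 103 − (P + 4).
Solving gives Q = 86 with buyers paying £17 and sellers receiving £13 (the £4 wedge).
Quantity falls by |ΔQ| = |89 − 86| = 3.
DWL = ½ · t · |ΔQ| = ½ · 4 · 3 = £6.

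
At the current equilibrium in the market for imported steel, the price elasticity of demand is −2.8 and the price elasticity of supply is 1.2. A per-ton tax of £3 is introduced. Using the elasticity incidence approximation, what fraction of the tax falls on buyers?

Buyers' share ≈ 0.3.

Incidence ratio: buyers' share ≈ εs / (εs + |εd|) = 1.2 / (1.2 + 2.8) = 0.3.
Supply is the less elastic side, so buyers bear the smaller share.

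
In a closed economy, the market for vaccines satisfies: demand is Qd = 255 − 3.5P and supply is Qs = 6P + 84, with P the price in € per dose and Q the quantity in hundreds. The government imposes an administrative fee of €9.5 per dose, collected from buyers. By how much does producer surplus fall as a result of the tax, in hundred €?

Producer surplus falls by €635.25 hundred.

Without the tax, 255 − 3.5P = 6P + 84 gives 9.5P = 171, so P* = €18 and Q* = 192.
With the tax collected from buyers, demand (in seller-price terms) shifts: Qd = 255 − 3.5(P + 9.5).
Solving gives Q = 171 with buyers paying €24 and suppliers receiving €14.5 (the €9.5 wedge).
ΔPS is the trapezoid between Q = 171 and Q = 192 of height €3.5: ½ · (192 + 171) · 3.5 = €635.25.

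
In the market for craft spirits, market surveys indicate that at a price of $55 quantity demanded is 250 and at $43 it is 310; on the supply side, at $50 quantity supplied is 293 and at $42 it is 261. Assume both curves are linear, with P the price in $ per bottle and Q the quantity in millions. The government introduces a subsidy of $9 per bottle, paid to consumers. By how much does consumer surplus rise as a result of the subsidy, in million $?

Demand slope: (310 − 250)/(43 − 55) = -5, so Qd = 525 − 5P.
Supply slope: (261 − 293)/(42 − 50) = 4, so Qs = 4P + 93.
Before the subsidy: set 525 − 5P = 4P + 93 → P* = $48, Q* = 285.
With a per-unit subsidy paid to consumers, each effectively pays P − 9, so demand becomes Qd = 525 − 5(P − 9).
New equilibrium: consumers pay $44, producers receive $53, Q = 305. (Wedge: Pb − Ps = −9.)
ΔCS is the trapezoid between Q = 305 and Q = 285 of height $4: ½ · (285 + 305) · 4 = $1180.

Consumer surplus rises by $1180 million.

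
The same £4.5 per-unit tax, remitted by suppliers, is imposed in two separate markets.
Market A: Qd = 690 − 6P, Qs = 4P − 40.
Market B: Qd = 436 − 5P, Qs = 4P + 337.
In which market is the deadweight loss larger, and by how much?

Market A, by £1.8.

Market A: pre-tax P* = £73, Q* = 252; post-tax Q = 241.2; deadweight loss = £24.3.
Market B: pre-tax P* = £11, Q* = 381; post-tax Q = 371; deadweight loss = £22.5.
Difference: £24.3 vs £22.5 → market A is larger by £1.8.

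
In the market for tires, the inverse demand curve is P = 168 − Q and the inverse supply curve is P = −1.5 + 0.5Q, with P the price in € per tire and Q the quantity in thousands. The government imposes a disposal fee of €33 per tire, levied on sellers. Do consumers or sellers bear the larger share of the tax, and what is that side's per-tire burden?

Consumers bear the larger share: €22 per tire.

Rewrite in direct form: Qd = 168 − P and Qs = 2P + 3.
Without the tax, 168 − P = 2P + 3 gives 3P = 165, so P* = €55 and Q* = 113.
With the tax collected from sellers, supply shifts: Qs = 2(P − 33) + 3.
Solving gives Q = 91 with consumers paying €77 and sellers receiving €44 (the €33 wedge).
Per-tire burden: consumers €22, sellers €11.
Consumers take the larger share because demand is less price-elastic here (demand slope 1 vs supply slope 2).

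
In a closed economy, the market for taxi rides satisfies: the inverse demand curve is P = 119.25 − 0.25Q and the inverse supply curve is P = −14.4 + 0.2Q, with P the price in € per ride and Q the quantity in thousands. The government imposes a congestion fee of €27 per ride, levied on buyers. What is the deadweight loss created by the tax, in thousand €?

Deadweight loss = €810 thousand.

Inverting to Q(P) form: Qd = 477 − 4P; Qs = 5P + 72.
Before the tax: set 477 − 4P = 5P + 72 → P* = €45, Q* = 297.
With the tax collected from buyers, demand (in seller-price terms) shifts: Qd = 477 − 4(P + 27).
Solving gives Q = 237 with buyers paying €60 and suppliers receiving €33 (the €27 wedge).
Quantity falls by |ΔQ| = |297 − 237| = 60.
DWL = ½ · t · |ΔQ| = ½ · 27 · 60 = €810.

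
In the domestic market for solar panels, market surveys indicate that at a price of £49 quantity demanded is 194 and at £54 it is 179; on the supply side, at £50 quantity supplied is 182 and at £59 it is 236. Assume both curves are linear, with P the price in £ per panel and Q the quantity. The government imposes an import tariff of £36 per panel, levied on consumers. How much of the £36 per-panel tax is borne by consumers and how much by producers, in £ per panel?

Demand slope: (179 − 194)/(54 − 49) = -3, so Qd = 341 − 3P.
Supply slope: (236 − 182)/(59 − 50) = 6, so Qs = 6P − 118.
Without the tax, 341 − 3P = 6P − 118 gives 9P = 459, so P* = £51 and Q* = 188.
With the tax collected from consumers, demand (in seller-price terms) shifts: Qd = 341 − 3(P + 36).
Solving gives Q = 116 with consumers paying £75 and producers receiving £39 (the £36 wedge).
Burden on consumers: £24; on producers: £12. (They sum to £36.)
The less price-elastic side of the market bears the larger share of a per-unit tax.

Consumers bear £24 per panel; producers bear £12 per panel.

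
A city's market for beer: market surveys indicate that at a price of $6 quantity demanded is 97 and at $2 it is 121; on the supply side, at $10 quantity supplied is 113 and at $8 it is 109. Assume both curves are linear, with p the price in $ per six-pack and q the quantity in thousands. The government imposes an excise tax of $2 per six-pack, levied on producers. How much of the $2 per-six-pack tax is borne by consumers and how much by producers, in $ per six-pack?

Demand slope: (121 − 97)/(2 − 6) = -6, so qd = 133 − 6p.
Supply slope: (109 − 113)/(8 − 10) = 2, so qs = 2p + 93.
Without the tax, 133 − 6p = 2p + 93 gives 8p = 40, so p* = $5 and q* = 103.
With the tax collected from producers, supply shifts: qs = 2(p − 2) + 93.
Solving gives q = 100 with consumers paying $5.5 and producers receiving $3.5 (the $2 wedge).
Burden on consumers: $0.5; on producers: $1.5. (They sum to $2.)
The less price-elastic side of the market bears the larger share of a per-unit tax.

Consumers bear $0.5 per six-pack; producers bear $1.5 per six-pack.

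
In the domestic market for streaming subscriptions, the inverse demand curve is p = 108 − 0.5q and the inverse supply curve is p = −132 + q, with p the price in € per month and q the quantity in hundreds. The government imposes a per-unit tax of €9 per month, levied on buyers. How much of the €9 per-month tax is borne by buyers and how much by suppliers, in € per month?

Buyers bear €3 per month; suppliers bear €6 per month.

Rewrite in direct form: qd = 216 − 2p and qs = p + 132.
Before the tax: set 216 − 2p = p + 132 → p* = €28, q* = 160.
With the tax collected from buyers, demand (in seller-price terms) shifts: qd = 216 − 2(p + 9).
Solving gives q = 154 with buyers paying €31 and suppliers receiving €22 (the €9 wedge).
Burden on buyers: €3; on suppliers: €6. (They sum to €9.)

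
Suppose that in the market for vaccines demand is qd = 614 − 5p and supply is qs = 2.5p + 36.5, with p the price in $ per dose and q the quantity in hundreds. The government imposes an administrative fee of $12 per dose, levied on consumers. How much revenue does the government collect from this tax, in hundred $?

Without the tax, 614 − 5p = 2.5p + 36.5 gives 7.5p = 577.5, so p* = $77 and q* = 229.
With the tax collected from consumers, demand (in seller-price terms) shifts: qd = 614 − 5(p + 12).
Solving gives q = 209 with consumers paying $81 and sellers receiving $69 (the $12 wedge).
Revenue = t · Q = 12 · 209 = $2508.

Tax revenue = $2508 hundred.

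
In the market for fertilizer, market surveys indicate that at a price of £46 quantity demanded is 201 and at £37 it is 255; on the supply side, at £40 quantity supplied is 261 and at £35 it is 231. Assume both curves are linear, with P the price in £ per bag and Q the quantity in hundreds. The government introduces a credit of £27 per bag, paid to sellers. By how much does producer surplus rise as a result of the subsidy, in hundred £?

Producer surplus rises by £3908.25 hundred.

Demand slope: (255 − 201)/(37 − 46) = -6, so Qd = 477 − 6P.
Supply slope: (231 − 261)/(35 − 40) = 6, so Qs = 6P + 21.
Before the subsidy: set 477 − 6P = 6P + 21 → P* = £38, Q* = 249.
With a per-unit subsidy paid to sellers, each receives P + 27 per unit sold, so supply becomes Qs = 6(P + 27) + 21.
New equilibrium: consumers pay £24.5, sellers receive £51.5, Q = 330. (Wedge: Pb − Ps = −27.)
ΔPS is the trapezoid between Q = 330 and Q = 249 of height £13.5: ½ · (249 + 330) · 13.5 = £3908.25.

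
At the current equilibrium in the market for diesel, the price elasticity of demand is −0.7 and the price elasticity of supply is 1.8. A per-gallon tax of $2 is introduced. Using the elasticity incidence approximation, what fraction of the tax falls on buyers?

Incidence ratio: buyers' share ≈ εs / (εs + |εd|) = 1.8 / (1.8 + 0.7) = 0.72.
Supply is the more elastic side, so buyers bear the larger share.

Buyers' share ≈ 0.72.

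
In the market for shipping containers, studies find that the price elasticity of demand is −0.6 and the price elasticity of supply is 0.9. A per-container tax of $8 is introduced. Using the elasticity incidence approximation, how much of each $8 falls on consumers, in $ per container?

Consumers bear ≈ $4.8 per container.

Incidence ratio: consumers' share ≈ εs / (εs + |εd|) = 0.9 / (0.9 + 0.6) = 0.6.
So consumers bear ≈ 0.6 × $8 = $4.8; suppliers bear $3.2.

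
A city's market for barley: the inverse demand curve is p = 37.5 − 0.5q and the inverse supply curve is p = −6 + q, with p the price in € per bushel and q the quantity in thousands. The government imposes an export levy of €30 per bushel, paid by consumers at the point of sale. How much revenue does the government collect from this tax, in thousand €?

Inverting to q(p) form: qd = 75 − 2p; qs = p + 6.
Without the tax, 75 − 2p = p + 6 gives 3p = 69, so p* = €23 and q* = 29.
With the tax collected from consumers, demand (in seller-price terms) shifts: qd = 75 − 2(p + 30).
New equilibrium: consumers pay €33, suppliers receive €3, q = 9. (Wedge: pb − ps = 30.)
Revenue = t · Q = 30 · 9 = €270.

Tax revenue = €270 thousand.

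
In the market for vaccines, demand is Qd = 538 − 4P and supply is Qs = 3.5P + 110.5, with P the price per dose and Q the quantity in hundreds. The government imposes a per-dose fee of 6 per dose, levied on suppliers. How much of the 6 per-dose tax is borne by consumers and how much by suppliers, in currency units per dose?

Consumers bear 2.8 per dose; suppliers bear 3.2 per dose.

Before the tax: set 538 − 4P = 3.5P + 110.5 → P* = 57, Q* = 310.
With the tax collected from suppliers, supply shifts: Qs = 3.5(P − 6) + 110.5.
Solving gives Q = 298.8 with consumers paying 59.8 and suppliers receiving 53.8 (the 6 wedge).
Burden on consumers: 2.8; on suppliers: 3.2. (They sum to 6.)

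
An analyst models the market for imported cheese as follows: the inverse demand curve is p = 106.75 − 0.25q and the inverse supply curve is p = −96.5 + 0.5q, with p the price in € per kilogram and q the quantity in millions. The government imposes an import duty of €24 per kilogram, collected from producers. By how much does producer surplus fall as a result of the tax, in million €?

Rewrite in direct form: qd = 427 − 4p and qs = 2p + 193.
Before the tax: set 427 − 4p = 2p + 193 → p* = €39, q* = 271.
With the tax collected from producers, supply shifts: qs = 2(p − 24) + 193.
Solving gives q = 239 with buyers paying €47 and producers receiving €23 (the €24 wedge).
ΔPS is the trapezoid between Q = 239 and Q = 271 of height €16: ½ · (271 + 239) · 16 = €4080.

Producer surplus falls by €4080 million.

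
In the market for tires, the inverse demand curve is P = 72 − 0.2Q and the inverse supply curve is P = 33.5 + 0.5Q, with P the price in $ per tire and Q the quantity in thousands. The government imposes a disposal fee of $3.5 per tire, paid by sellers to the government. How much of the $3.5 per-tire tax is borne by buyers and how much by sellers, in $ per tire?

Buyers bear $1 per tire; sellers bear $2.5 per tire.

Inverting to Q(P) form: Qd = 360 − 5P; Qs = 2P − 67.
Without the tax, 360 − 5P = 2P − 67 gives 7P = 427, so P* = $61 and Q* = 55.
With the tax collected from sellers, supply shifts: Qs = 2(P − 3.5) − 67.
New equilibrium: buyers pay $62, sellers receive $58.5, Q = 50. (Wedge: Pb − Ps = 3.5.)
Burden on buyers: $1; on sellers: $2.5. (They sum to $3.5.)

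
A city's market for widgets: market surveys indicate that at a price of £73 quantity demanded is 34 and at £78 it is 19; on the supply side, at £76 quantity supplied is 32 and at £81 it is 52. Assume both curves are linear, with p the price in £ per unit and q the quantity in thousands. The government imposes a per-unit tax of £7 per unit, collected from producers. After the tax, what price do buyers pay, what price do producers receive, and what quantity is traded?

Demand slope: (19 − 34)/(78 − 73) = -3, so qd = 253 − 3p.
Supply slope: (52 − 32)/(81 − 76) = 4, so qs = 4p − 272.
Before the tax: set 253 − 3p = 4p − 272 → p* = £75, q* = 28.
With the tax collected from producers, supply shifts: qs = 4(p − 7) − 272.
New equilibrium: buyers pay £79, producers receive £72, q = 16. (Wedge: pb − ps = 7.)

Buyers pay £79; producers receive £72; quantity = 16.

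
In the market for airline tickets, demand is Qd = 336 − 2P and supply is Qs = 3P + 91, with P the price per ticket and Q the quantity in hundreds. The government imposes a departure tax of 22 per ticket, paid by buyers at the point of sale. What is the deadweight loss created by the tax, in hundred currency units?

Deadweight loss = 290.4 hundred.

Without the tax, 336 − 2P = 3P + 91 gives 5P = 245, so P* = 49 and Q* = 238.
With the tax collected from buyers, demand (in seller-price terms) shifts: Qd = 336 − 2(P + 22).
Solving gives Q = 211.6 with buyers paying 62.2 and producers receiving 40.2 (the 22 wedge).
Quantity falls by |ΔQ| = |238 − 211.6| = 26.4.
DWL = ½ · t · |ΔQ| = ½ · 22 · 26.4 = 290.4.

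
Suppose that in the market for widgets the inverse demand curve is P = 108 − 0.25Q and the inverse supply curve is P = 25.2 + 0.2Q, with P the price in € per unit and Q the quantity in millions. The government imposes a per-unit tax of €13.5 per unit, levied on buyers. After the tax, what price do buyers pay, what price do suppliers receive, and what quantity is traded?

Rewrite in direct form: Qd = 432 − 4P and Qs = 5P − 126.
Before the tax: set 432 − 4P = 5P − 126 → P* = €62, Q* = 184.
With the tax collected from buyers, demand (in seller-price terms) shifts: Qd = 432 − 4(P + 13.5).
Solving gives Q = 154 with buyers paying €69.5 and suppliers receiving €56 (the €13.5 wedge).

Buyers pay €69.5; suppliers receive €56; quantity = 154.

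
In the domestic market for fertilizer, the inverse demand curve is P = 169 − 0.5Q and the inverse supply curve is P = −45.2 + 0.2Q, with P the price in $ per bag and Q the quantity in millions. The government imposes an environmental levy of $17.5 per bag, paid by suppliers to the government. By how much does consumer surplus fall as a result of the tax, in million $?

Inverting to Q(P) form: Qd = 338 − 2P; Qs = 5P + 226.
Without the tax, 338 − 2P = 5P + 226 gives 7P = 112, so P* = $16 and Q* = 306.
With the tax collected from suppliers, supply shifts: Qs = 5(P − 17.5) + 226.
New equilibrium: consumers pay $28.5, suppliers receive $11, Q = 281. (Wedge: Pb − Ps = 17.5.)
ΔCS is the trapezoid between Q = 281 and Q = 306 of height $12.5: ½ · (306 + 281) · 12.5 = $3668.75.

Consumer surplus falls by $3668.75 million.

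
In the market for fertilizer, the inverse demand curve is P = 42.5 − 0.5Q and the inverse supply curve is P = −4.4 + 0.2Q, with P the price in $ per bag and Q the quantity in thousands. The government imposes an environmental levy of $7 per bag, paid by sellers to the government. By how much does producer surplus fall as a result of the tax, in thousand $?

Rewrite in direct form: Qd = 85 − 2P and Qs = 5P + 22.
Without the tax, 85 − 2P = 5P + 22 gives 7P = 63, so P* = $9 and Q* = 67.
With the tax collected from sellers, supply shifts: Qs = 5(P − 7) + 22.
Solving gives Q = 57 with consumers paying $14 and sellers receiving $7 (the $7 wedge).
ΔPS is the trapezoid between Q = 57 and Q = 67 of height $2: ½ · (67 + 57) · 2 = $124.

Producer surplus falls by $124 thousand.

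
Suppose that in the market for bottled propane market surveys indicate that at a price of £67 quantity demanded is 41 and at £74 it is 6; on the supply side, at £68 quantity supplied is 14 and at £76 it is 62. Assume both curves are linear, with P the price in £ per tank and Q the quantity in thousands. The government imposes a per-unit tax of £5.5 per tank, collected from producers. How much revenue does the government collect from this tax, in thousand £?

Tax revenue = £60.5 thousand.

Demand slope: (6 − 41)/(74 − 67) = -5, so Qd = 376 − 5P.
Supply slope: (62 − 14)/(76 − 68) = 6, so Qs = 6P − 394.
Without the tax, 376 − 5P = 6P − 394 gives 11P = 770, so P* = £70 and Q* = 26.
With the tax collected from producers, supply shifts: Qs = 6(P − 5.5) − 394.
New equilibrium: consumers pay £73, producers receive £67.5, Q = 11. (Wedge: Pb − Ps = 5.5.)
Revenue = t · Q = 5.5 · 11 = £60.5.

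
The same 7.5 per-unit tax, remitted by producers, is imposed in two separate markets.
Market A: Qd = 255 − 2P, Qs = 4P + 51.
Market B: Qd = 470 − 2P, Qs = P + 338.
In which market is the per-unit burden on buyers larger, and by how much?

Market A, by 2.5.

Market A: pre-tax P* = 34, Q* = 187; post-tax Q = 177; per-unit burden on buyers = 5.
Market B: pre-tax P* = 44, Q* = 382; post-tax Q = 377; per-unit burden on buyers = 2.5.
Difference: 5 vs 2.5 → market A is larger by 2.5.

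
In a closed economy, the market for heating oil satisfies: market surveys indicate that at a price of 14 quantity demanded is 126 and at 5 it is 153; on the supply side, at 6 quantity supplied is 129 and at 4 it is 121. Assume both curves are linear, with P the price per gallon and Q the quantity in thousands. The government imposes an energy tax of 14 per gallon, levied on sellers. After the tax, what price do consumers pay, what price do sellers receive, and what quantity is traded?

Demand slope: (153 − 126)/(5 − 14) = -3, so Qd = 168 − 3P.
Supply slope: (121 − 129)/(4 − 6) = 4, so Qs = 4P + 105.
Without the tax, 168 − 3P = 4P + 105 gives 7P = 63, so P* = 9 and Q* = 141.
With the tax collected from sellers, supply shifts: Qs = 4(P − 14) + 105.
Solving gives Q = 117 with consumers paying 17 and sellers receiving 3 (the 14 wedge).

Consumers pay 17; sellers receive 3; quantity = 117.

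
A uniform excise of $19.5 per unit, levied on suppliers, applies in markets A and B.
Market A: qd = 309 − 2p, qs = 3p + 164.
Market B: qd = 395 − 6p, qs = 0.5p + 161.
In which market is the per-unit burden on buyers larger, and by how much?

Market A, by $10.2.

Market A: pre-tax p* = $29, q* = 251; post-tax q = 227.6; per-unit burden on buyers = $11.7.
Market B: pre-tax p* = $36, q* = 179; post-tax q = 170; per-unit burden on buyers = $1.5.
Difference: $11.7 vs $1.5 → market A is larger by $10.2.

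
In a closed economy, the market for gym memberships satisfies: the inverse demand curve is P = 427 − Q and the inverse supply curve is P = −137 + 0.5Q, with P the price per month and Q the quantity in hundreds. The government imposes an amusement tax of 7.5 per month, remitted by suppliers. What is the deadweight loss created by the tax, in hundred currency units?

Deadweight loss = 18.75 hundred.

Rewrite in direct form: Qd = 427 − P and Qs = 2P + 274.
Before the tax: set 427 − P = 2P + 274 → P* = 51, Q* = 376.
With the tax collected from suppliers, supply shifts: Qs = 2(P − 7.5) + 274.
Solving gives Q = 371 with buyers paying 56 and suppliers receiving 48.5 (the 7.5 wedge).
Quantity falls by |ΔQ| = |376 − 371| = 5.
DWL = ½ · t · |ΔQ| = ½ · 7.5 · 5 = 18.75.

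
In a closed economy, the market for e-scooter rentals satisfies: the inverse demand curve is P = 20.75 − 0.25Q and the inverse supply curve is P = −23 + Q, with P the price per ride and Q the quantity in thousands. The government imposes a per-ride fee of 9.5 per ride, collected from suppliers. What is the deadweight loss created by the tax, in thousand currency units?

Inverting to Q(P) form: Qd = 83 − 4P; Qs = P + 23.
Without the tax, 83 − 4P = P + 23 gives 5P = 60, so P* = 12 and Q* = 35.
With the tax collected from suppliers, supply shifts: Qs = (P − 9.5) + 23.
Solving gives Q = 27.4 with consumers paying 13.9 and suppliers receiving 4.4 (the 9.5 wedge).
Quantity falls by |ΔQ| = |35 − 27.4| = 7.6.
DWL = ½ · t · |ΔQ| = ½ · 9.5 · 7.6 = 36.1.

Deadweight loss = 36.1 thousand.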